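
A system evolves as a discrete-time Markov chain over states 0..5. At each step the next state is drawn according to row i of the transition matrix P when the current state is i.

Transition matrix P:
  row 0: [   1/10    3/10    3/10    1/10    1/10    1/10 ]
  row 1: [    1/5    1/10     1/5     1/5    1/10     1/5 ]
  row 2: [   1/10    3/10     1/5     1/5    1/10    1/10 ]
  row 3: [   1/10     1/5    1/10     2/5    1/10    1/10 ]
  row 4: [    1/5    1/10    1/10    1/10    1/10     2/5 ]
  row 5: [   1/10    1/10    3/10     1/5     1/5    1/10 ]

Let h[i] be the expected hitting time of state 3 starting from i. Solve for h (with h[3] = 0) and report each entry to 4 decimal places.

h = [6.2769, 5.7583, 5.7063, 0.0000, 6.3395, 5.7592]

First-step conditioning: h[3] = 0; for i ≠ 3, h[i] = 1 + Σ_k P[i][k]·h[k].
  h[0] = 1 + 1/10·h[0] + 3/10·h[1] + 3/10·h[2] + 1/10·h[4] + 1/10·h[5]
  h[1] = 1 + 1/5·h[0] + 1/10·h[1] + 1/5·h[2] + 1/10·h[4] + 1/5·h[5]
  h[2] = 1 + 1/10·h[0] + 3/10·h[1] + 1/5·h[2] + 1/10·h[4] + 1/10·h[5]
  h[4] = 1 + 1/5·h[0] + 1/10·h[1] + 1/10·h[2] + 1/10·h[4] + 2/5·h[5]
  h[5] = 1 + 1/10·h[0] + 1/10·h[1] + 3/10·h[2] + 1/5·h[4] + 1/10·h[5]
Solving the 5×5 linear system over states ≠ 3 gives exactly h = [32615/5196, 7480/1299, 14825/2598, 0, 2745/433, 9975/1732] (h[3] = 0 is the target).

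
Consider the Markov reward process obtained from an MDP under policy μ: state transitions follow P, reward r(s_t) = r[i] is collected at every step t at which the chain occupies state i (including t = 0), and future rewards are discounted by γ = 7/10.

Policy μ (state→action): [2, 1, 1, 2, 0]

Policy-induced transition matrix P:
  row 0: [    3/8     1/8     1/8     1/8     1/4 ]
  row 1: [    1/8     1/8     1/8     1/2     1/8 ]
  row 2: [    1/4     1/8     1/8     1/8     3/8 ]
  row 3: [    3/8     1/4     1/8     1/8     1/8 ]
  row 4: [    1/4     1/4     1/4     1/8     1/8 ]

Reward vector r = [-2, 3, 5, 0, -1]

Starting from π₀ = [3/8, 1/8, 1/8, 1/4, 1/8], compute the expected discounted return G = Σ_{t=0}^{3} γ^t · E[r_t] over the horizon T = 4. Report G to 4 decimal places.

G = 0.8084

t=0: π = [0.3750, 0.1250, 0.1250, 0.2500, 0.1250], E[r] = 0.1250, γ^t·E[r] = 0.125000, running G = 0.125000
t=1: π = [0.3125, 0.1719, 0.1406, 0.1719, 0.2031], E[r] = 0.3906, γ^t·E[r] = 0.273438, running G = 0.398438
t=2: π = [0.2891, 0.1719, 0.1504, 0.1895, 0.1992], E[r] = 0.4902, γ^t·E[r] = 0.240215, running G = 0.638652
t=3: π = [0.2883, 0.1736, 0.1499, 0.1895, 0.1987], E[r] = 0.4949, γ^t·E[r] = 0.169741, running G = 0.808394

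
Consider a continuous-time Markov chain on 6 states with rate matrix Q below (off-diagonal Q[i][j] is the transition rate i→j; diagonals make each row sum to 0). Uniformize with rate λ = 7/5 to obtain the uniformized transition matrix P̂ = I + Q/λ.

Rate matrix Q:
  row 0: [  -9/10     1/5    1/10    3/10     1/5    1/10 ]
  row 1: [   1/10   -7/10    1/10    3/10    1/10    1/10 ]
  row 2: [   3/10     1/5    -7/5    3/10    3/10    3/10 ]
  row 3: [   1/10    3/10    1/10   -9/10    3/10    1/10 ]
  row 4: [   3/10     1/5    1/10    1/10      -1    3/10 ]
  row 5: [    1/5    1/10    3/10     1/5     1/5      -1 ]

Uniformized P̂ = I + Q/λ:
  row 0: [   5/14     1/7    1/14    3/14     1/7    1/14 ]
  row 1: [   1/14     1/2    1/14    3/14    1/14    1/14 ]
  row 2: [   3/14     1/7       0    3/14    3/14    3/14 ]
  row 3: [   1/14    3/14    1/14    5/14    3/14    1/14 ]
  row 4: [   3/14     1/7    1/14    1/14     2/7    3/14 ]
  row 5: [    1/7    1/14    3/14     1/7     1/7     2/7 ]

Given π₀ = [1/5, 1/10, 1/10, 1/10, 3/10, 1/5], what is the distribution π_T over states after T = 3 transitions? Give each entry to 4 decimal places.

π = [0.1720, 0.2193, 0.0863, 0.2068, 0.1742, 0.1414]

t=0: π = [0.2000, 0.1000, 0.1000, 0.1000, 0.3000, 0.2000]
t=1: π = [0.2000, 0.1714, 0.0929, 0.1714, 0.1929, 0.1714]
t=2: π = [0.1816, 0.2041, 0.0893, 0.1990, 0.1770, 0.1490]
t=3: π = [0.1720, 0.2193, 0.0863, 0.2068, 0.1742, 0.1414]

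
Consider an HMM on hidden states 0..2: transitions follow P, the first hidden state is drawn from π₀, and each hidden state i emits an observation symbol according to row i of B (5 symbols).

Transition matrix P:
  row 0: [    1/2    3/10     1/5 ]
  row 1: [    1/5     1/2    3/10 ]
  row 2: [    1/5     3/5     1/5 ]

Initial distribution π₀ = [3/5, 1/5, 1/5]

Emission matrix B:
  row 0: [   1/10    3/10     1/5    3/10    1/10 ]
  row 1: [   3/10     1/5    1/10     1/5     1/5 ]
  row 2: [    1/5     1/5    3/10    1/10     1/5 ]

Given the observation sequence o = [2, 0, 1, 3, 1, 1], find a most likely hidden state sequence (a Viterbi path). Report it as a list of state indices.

t=0: δ = [1.200e-01, 2.000e-02, 6.000e-02]  (obs o_0=2)
t=1: δ = [6.000e-03, 1.080e-02, 4.800e-03]  ψ = [0, 0, 0]  (obs o_1=0)
t=2: δ = [9.000e-04, 1.080e-03, 6.480e-04]  ψ = [0, 1, 1]  (obs o_2=1)
t=3: δ = [1.350e-04, 1.080e-04, 3.240e-05]  ψ = [0, 1, 1]  (obs o_3=3)
t=4: δ = [2.025e-05, 1.080e-05, 6.480e-06]  ψ = [0, 1, 1]  (obs o_4=1)
t=5: δ = [3.038e-06, 1.215e-06, 8.100e-07]  ψ = [0, 0, 0]  (obs o_5=1)
backtrack: best end state = 0; path = [0, 0, 0, 0, 0, 0]

path = [0, 0, 0, 0, 0, 0]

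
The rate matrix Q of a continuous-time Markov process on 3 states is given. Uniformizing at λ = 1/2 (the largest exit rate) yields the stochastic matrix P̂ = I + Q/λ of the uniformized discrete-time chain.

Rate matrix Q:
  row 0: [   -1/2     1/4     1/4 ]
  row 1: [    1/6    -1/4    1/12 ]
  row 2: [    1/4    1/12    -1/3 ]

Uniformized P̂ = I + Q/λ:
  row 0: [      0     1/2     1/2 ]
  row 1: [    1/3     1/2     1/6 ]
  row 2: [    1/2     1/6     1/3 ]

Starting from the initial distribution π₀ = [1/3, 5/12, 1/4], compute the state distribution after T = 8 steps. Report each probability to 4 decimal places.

π = [0.2895, 0.3947, 0.3158]

t=0: π = [0.3333, 0.4167, 0.2500]
t=1: π = [0.2639, 0.4167, 0.3194]
t=2: π = [0.2986, 0.3935, 0.3079]
t=3: π = [0.2851, 0.3974, 0.3175]
t=4: π = [0.2912, 0.3942, 0.3146]
t=5: π = [0.2887, 0.3951, 0.3162]
t=6: π = [0.2898, 0.3946, 0.3156]
t=7: π = [0.2893, 0.3948, 0.3159]
t=8: π = [0.2895, 0.3947, 0.3158]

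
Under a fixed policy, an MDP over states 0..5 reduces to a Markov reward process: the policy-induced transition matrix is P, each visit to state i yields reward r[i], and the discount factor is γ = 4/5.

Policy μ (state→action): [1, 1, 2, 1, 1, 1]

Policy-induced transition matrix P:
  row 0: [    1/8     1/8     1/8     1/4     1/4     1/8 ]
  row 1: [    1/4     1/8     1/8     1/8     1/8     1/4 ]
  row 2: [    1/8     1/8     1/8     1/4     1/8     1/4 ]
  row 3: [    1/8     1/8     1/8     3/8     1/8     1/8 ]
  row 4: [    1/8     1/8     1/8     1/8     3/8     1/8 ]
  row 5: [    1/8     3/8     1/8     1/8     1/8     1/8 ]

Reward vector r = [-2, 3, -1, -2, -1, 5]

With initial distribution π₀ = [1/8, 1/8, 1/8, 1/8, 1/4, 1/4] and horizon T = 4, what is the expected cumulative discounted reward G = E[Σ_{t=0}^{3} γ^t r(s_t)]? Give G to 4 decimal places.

G = 1.3620

t=0: π = [0.1250, 0.1250, 0.1250, 0.1250, 0.2500, 0.2500], E[r] = 0.7500, γ^t·E[r] = 0.750000, running G = 0.750000
t=1: π = [0.1406, 0.1875, 0.1250, 0.1875, 0.2031, 0.1563], E[r] = 0.3594, γ^t·E[r] = 0.287500, running G = 1.037500
t=2: π = [0.1484, 0.1641, 0.1250, 0.2051, 0.1934, 0.1641], E[r] = 0.2871, γ^t·E[r] = 0.183750, running G = 1.221250
t=3: π = [0.1455, 0.1660, 0.1250, 0.2104, 0.1919, 0.1611], E[r] = 0.2749, γ^t·E[r] = 0.140750, running G = 1.362000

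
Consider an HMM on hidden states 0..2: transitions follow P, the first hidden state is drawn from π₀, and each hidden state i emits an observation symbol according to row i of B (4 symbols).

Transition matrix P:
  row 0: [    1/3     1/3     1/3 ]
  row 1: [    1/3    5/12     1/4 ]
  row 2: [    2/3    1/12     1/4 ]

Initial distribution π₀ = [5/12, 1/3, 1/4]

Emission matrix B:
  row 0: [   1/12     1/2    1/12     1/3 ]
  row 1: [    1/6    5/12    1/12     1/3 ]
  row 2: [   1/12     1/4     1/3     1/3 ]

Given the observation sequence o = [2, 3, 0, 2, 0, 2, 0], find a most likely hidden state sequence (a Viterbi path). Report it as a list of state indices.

path = [2, 0, 1, 2, 0, 2, 0]

t=0: δ = [3.472e-02, 2.778e-02, 8.333e-02]  (obs o_0=2)
t=1: δ = [1.852e-02, 3.858e-03, 6.944e-03]  ψ = [2, 0, 2]  (obs o_1=3)
t=2: δ = [5.144e-04, 1.029e-03, 5.144e-04]  ψ = [0, 0, 0]  (obs o_2=0)
t=3: δ = [2.858e-05, 3.572e-05, 8.573e-05]  ψ = [1, 1, 1]  (obs o_3=2)
t=4: δ = [4.763e-06, 2.481e-06, 1.786e-06]  ψ = [2, 1, 2]  (obs o_4=0)
t=5: δ = [1.323e-07, 1.323e-07, 5.292e-07]  ψ = [0, 0, 0]  (obs o_5=2)
t=6: δ = [2.940e-08, 9.188e-09, 1.103e-08]  ψ = [2, 1, 2]  (obs o_6=0)
backtrack: best end state = 0; path = [2, 0, 1, 2, 0, 2, 0]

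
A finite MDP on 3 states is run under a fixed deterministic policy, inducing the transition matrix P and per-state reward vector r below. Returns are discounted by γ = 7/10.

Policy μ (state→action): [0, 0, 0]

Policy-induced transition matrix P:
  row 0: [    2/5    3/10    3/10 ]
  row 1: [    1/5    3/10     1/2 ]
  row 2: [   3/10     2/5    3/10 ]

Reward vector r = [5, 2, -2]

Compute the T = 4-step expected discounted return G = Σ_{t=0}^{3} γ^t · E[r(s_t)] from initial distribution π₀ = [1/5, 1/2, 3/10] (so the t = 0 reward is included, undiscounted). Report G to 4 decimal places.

t=0: π = [0.2000, 0.5000, 0.3000], E[r] = 1.4000, γ^t·E[r] = 1.400000, running G = 1.400000
t=1: π = [0.2700, 0.3300, 0.4000], E[r] = 1.2100, γ^t·E[r] = 0.847000, running G = 2.247000
t=2: π = [0.2940, 0.3400, 0.3660], E[r] = 1.4180, γ^t·E[r] = 0.694820, running G = 2.941820
t=3: π = [0.2954, 0.3366, 0.3680], E[r] = 1.4142, γ^t·E[r] = 0.485071, running G = 3.426891

G = 3.4269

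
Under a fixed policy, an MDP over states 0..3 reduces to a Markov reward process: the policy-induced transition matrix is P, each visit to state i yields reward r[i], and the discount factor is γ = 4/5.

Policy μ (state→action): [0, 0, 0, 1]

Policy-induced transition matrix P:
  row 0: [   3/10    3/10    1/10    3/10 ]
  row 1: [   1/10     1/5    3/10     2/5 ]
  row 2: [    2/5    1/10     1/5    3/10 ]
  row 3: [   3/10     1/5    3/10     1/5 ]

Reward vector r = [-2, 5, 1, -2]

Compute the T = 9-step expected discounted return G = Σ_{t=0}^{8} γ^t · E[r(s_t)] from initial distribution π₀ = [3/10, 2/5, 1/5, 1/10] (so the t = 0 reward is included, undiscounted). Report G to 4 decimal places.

G = 1.7677

t=0: π = [0.3000, 0.4000, 0.2000, 0.1000], E[r] = 1.4000, γ^t·E[r] = 1.400000, running G = 1.400000
t=1: π = [0.2400, 0.2100, 0.2200, 0.3300], E[r] = 0.1300, γ^t·E[r] = 0.104000, running G = 1.504000
t=2: π = [0.2800, 0.2020, 0.2300, 0.2880], E[r] = 0.1040, γ^t·E[r] = 0.066560, running G = 1.570560
t=3: π = [0.2826, 0.2050, 0.2210, 0.2914], E[r] = 0.0980, γ^t·E[r] = 0.050176, running G = 1.620736
t=4: π = [0.2811, 0.2062, 0.2214, 0.2914], E[r] = 0.1073, γ^t·E[r] = 0.043934, running G = 1.664670
t=5: π = [0.2809, 0.2060, 0.2216, 0.2915], E[r] = 0.1067, γ^t·E[r] = 0.034973, running G = 1.699643
t=6: π = [0.2810, 0.2059, 0.2217, 0.2914], E[r] = 0.1064, γ^t·E[r] = 0.027905, running G = 1.727548
t=7: π = [0.2810, 0.2059, 0.2216, 0.2914], E[r] = 0.1064, γ^t·E[r] = 0.022323, running G = 1.749870
t=8: π = [0.2810, 0.2059, 0.2216, 0.2914], E[r] = 0.1065, γ^t·E[r] = 0.017861, running G = 1.767731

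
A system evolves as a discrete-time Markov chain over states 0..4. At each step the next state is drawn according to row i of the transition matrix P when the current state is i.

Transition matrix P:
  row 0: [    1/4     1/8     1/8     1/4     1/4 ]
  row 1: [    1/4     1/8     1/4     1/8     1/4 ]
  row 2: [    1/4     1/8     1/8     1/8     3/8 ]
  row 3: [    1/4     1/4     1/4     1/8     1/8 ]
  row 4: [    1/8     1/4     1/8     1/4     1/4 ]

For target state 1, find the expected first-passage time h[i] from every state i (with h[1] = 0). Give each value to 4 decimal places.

h = [5.5225, 0.0000, 5.5035, 4.9835, 4.8322]

First-step conditioning: h[1] = 0; for i ≠ 1, h[i] = 1 + Σ_k P[i][k]·h[k].
  h[0] = 1 + 1/4·h[0] + 1/8·h[2] + 1/4·h[3] + 1/4·h[4]
  h[2] = 1 + 1/4·h[0] + 1/8·h[2] + 1/8·h[3] + 3/8·h[4]
  h[3] = 1 + 1/4·h[0] + 1/4·h[2] + 1/8·h[3] + 1/8·h[4]
  h[4] = 1 + 1/8·h[0] + 1/8·h[2] + 1/4·h[3] + 1/4·h[4]
Solving the 4×4 linear system over states ≠ 1 gives exactly h = [2336/423, 0, 776/141, 2108/423, 2044/423] (h[1] = 0 is the target).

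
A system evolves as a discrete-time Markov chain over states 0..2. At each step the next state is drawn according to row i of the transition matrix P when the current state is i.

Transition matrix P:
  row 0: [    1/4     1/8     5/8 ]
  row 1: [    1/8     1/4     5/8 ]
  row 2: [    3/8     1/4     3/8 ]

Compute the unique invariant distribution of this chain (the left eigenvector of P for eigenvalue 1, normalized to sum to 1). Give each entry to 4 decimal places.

π = [0.2857, 0.2143, 0.5000]

Balance equations π_j = Σ_i π_i·P[i][j]:
  π_0 = 1/4·π_0 + 1/8·π_1 + 3/8·π_2
  π_1 = 1/8·π_0 + 1/4·π_1 + 1/4·π_2
  normalize: π_0 + π_1 + π_2 = 1
Solving the linear system gives exactly π = [2/7, 3/14, 1/2].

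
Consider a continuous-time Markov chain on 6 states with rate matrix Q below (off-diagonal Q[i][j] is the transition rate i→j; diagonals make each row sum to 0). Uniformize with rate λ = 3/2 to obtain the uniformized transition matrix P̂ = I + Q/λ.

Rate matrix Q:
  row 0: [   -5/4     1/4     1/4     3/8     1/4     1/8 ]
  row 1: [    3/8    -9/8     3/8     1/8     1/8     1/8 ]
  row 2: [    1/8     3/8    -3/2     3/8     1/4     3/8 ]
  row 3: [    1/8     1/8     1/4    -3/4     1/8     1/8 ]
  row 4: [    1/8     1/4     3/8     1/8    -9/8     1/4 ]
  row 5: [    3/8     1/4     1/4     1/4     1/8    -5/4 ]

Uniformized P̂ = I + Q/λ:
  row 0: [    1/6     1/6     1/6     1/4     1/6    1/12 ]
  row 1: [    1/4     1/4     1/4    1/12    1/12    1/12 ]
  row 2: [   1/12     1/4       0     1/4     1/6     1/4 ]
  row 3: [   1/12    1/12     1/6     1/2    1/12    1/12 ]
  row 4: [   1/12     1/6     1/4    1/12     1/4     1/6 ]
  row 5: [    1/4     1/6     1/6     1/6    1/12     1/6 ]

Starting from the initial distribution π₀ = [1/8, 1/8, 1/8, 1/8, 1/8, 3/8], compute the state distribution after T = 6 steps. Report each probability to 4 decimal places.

t=0: π = [0.1250, 0.1250, 0.1250, 0.1250, 0.1250, 0.3750]
t=1: π = [0.1771, 0.1771, 0.1667, 0.2083, 0.1250, 0.1458]
t=2: π = [0.1519, 0.1780, 0.1641, 0.2396, 0.1328, 0.1337]
t=3: π = [0.1479, 0.1752, 0.1652, 0.2470, 0.1318, 0.1329]
t=4: π = [0.1470, 0.1745, 0.1647, 0.2495, 0.1314, 0.1329]
t=5: π = [0.1468, 0.1741, 0.1647, 0.2503, 0.1312, 0.1328]
t=6: π = [0.1467, 0.1740, 0.1647, 0.2506, 0.1312, 0.1328]

π = [0.1467, 0.1740, 0.1647, 0.2506, 0.1312, 0.1328]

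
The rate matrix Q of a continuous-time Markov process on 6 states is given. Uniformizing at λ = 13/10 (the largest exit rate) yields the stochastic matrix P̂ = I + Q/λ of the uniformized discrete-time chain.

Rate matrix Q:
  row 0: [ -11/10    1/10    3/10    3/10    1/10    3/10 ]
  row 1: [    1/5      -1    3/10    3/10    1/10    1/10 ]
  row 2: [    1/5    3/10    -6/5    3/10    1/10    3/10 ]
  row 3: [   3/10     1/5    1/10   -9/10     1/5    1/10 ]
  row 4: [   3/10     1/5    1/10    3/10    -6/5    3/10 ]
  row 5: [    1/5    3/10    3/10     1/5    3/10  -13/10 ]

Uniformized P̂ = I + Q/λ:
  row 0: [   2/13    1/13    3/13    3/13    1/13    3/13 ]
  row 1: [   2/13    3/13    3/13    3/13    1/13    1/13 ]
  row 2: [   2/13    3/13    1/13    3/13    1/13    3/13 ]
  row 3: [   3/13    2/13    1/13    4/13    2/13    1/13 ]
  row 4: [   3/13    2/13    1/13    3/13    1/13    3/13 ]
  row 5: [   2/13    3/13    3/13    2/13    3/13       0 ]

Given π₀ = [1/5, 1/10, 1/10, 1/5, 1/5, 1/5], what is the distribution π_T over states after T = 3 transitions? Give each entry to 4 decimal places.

t=0: π = [0.2000, 0.1000, 0.1000, 0.2000, 0.2000, 0.2000]
t=1: π = [0.1846, 0.1692, 0.1538, 0.2308, 0.1231, 0.1385]
t=2: π = [0.1811, 0.1751, 0.1527, 0.2379, 0.1160, 0.1373]
t=3: π = [0.1811, 0.1757, 0.1528, 0.2385, 0.1163, 0.1355]

π = [0.1811, 0.1757, 0.1528, 0.2385, 0.1163, 0.1355]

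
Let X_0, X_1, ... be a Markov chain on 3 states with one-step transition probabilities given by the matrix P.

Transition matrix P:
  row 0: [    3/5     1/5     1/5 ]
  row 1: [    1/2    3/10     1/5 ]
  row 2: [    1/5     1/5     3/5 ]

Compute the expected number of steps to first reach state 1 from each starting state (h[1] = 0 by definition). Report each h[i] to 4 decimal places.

h = [5.0000, 0.0000, 5.0000]

First-step conditioning: h[1] = 0; for i ≠ 1, h[i] = 1 + Σ_k P[i][k]·h[k].
  h[0] = 1 + 3/5·h[0] + 1/5·h[2]
  h[2] = 1 + 1/5·h[0] + 3/5·h[2]
Solving the 2×2 linear system over states ≠ 1 gives exactly h = [5, 0, 5] (h[1] = 0 is the target).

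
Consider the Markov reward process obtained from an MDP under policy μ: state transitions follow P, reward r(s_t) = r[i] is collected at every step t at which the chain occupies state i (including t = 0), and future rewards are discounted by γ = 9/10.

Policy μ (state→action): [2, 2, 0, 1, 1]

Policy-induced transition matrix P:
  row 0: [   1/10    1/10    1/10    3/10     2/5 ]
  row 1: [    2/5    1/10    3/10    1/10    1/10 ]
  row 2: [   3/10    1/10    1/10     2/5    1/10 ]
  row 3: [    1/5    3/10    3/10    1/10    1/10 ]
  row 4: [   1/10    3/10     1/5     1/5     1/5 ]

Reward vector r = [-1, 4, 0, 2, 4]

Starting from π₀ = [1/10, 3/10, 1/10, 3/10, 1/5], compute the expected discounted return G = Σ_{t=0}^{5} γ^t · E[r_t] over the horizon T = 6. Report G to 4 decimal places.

t=0: π = [0.1000, 0.3000, 0.1000, 0.3000, 0.2000], E[r] = 2.5000, γ^t·E[r] = 2.500000, running G = 2.500000
t=1: π = [0.2400, 0.2000, 0.2400, 0.1700, 0.1500], E[r] = 1.5000, γ^t·E[r] = 1.350000, running G = 3.850000
t=2: π = [0.2250, 0.1640, 0.1890, 0.2350, 0.1870], E[r] = 1.6490, γ^t·E[r] = 1.335690, running G = 5.185690
t=3: π = [0.2105, 0.1844, 0.1985, 0.2204, 0.1862], E[r] = 1.7127, γ^t·E[r] = 1.248558, running G = 6.434248
t=4: π = [0.2171, 0.1813, 0.1996, 0.2203, 0.1818], E[r] = 1.6758, γ^t·E[r] = 1.099519, running G = 7.533767
t=5: π = [0.2163, 0.1804, 0.1985, 0.2215, 0.1833], E[r] = 1.6814, γ^t·E[r] = 0.992849, running G = 8.526616

G = 8.5266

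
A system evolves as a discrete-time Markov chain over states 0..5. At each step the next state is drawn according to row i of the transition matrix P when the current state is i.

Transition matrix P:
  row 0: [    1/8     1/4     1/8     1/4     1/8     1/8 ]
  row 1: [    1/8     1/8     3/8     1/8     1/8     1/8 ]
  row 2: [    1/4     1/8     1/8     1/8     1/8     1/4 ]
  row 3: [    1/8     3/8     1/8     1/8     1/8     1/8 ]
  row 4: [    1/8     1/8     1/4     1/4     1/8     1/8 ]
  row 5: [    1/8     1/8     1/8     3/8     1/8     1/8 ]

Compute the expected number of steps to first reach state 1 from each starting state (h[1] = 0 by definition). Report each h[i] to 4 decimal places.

h = [4.4096, 0.0000, 5.0833, 3.9196, 5.0450, 4.8995]

First-step conditioning: h[1] = 0; for i ≠ 1, h[i] = 1 + Σ_k P[i][k]·h[k].
  h[0] = 1 + 1/8·h[0] + 1/8·h[2] + 1/4·h[3] + 1/8·h[4] + 1/8·h[5]
  h[2] = 1 + 1/4·h[0] + 1/8·h[2] + 1/8·h[3] + 1/8·h[4] + 1/4·h[5]
  h[3] = 1 + 1/8·h[0] + 1/8·h[2] + 1/8·h[3] + 1/8·h[4] + 1/8·h[5]
  h[4] = 1 + 1/8·h[0] + 1/4·h[2] + 1/4·h[3] + 1/8·h[4] + 1/8·h[5]
  h[5] = 1 + 1/8·h[0] + 1/8·h[2] + 3/8·h[3] + 1/8·h[4] + 1/8·h[5]
Solving the 5×5 linear system over states ≠ 1 gives exactly h = [4608/1045, 0, 5312/1045, 4096/1045, 5272/1045, 1024/209] (h[1] = 0 is the target).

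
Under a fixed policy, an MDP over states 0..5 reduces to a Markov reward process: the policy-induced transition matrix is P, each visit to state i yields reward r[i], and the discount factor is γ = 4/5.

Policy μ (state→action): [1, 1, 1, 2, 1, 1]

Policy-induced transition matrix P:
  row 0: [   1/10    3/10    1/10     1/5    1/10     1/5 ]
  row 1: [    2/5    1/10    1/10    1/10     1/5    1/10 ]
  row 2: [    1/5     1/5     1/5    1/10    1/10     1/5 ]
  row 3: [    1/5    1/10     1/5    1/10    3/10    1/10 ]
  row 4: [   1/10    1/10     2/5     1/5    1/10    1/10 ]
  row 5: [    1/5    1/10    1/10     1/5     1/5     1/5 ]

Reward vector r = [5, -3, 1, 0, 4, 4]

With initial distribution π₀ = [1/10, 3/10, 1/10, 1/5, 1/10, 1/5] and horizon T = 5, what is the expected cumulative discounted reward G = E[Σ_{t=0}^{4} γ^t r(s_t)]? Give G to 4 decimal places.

G = 5.7171

t=0: π = [0.1000, 0.3000, 0.1000, 0.2000, 0.1000, 0.2000], E[r] = 0.9000, γ^t·E[r] = 0.900000, running G = 0.900000
t=1: π = [0.2400, 0.1300, 0.1600, 0.1400, 0.1900, 0.1400], E[r] = 2.2900, γ^t·E[r] = 1.832000, running G = 2.732000
t=2: π = [0.1830, 0.1640, 0.1870, 0.1570, 0.1550, 0.1540], E[r] = 1.8460, γ^t·E[r] = 1.181440, running G = 3.913440
t=3: π = [0.1990, 0.1553, 0.1809, 0.1492, 0.1632, 0.1524], E[r] = 1.9724, γ^t·E[r] = 1.009869, running G = 4.923309
t=4: π = [0.1948, 0.1579, 0.1820, 0.1515, 0.1606, 0.1532], E[r] = 1.9379, γ^t·E[r] = 0.793747, running G = 5.717056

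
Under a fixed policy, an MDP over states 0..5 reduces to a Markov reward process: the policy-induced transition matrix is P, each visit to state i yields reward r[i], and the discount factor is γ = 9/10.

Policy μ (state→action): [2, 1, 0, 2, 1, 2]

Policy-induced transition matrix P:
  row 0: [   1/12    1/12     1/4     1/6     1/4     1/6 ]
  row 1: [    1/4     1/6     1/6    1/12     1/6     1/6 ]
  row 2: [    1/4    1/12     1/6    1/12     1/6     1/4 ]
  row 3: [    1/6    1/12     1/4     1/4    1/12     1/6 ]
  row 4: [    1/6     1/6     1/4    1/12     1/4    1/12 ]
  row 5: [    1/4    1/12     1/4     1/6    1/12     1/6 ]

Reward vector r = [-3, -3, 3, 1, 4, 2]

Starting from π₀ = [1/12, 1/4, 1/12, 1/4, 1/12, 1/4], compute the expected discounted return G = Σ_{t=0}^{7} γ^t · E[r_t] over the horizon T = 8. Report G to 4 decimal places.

t=0: π = [0.0833, 0.2500, 0.0833, 0.2500, 0.0833, 0.2500], E[r] = 0.3333, γ^t·E[r] = 0.333333, running G = 0.333333
t=1: π = [0.2083, 0.1111, 0.2222, 0.1528, 0.1389, 0.1667], E[r] = 0.7500, γ^t·E[r] = 0.675000, running G = 1.008333
t=2: π = [0.1910, 0.1042, 0.2222, 0.1400, 0.1690, 0.1736], E[r] = 0.9444, γ^t·E[r] = 0.765000, running G = 1.773333
t=3: π = [0.1924, 0.1061, 0.2228, 0.1371, 0.1705, 0.1711], E[r] = 0.9342, γ^t·E[r] = 0.681047, running G = 2.454380
t=4: π = [0.1923, 0.1064, 0.2226, 0.1365, 0.1712, 0.1710], E[r] = 0.9352, γ^t·E[r] = 0.613564, running G = 3.067945
t=5: π = [0.1923, 0.1065, 0.2226, 0.1364, 0.1713, 0.1709], E[r] = 0.9350, γ^t·E[r] = 0.552120, running G = 3.620065
t=6: π = [0.1923, 0.1065, 0.2226, 0.1363, 0.1714, 0.1709], E[r] = 0.9350, γ^t·E[r] = 0.496906, running G = 4.116971
t=7: π = [0.1923, 0.1065, 0.2226, 0.1363, 0.1714, 0.1709], E[r] = 0.9350, γ^t·E[r] = 0.447213, running G = 4.564184

G = 4.5642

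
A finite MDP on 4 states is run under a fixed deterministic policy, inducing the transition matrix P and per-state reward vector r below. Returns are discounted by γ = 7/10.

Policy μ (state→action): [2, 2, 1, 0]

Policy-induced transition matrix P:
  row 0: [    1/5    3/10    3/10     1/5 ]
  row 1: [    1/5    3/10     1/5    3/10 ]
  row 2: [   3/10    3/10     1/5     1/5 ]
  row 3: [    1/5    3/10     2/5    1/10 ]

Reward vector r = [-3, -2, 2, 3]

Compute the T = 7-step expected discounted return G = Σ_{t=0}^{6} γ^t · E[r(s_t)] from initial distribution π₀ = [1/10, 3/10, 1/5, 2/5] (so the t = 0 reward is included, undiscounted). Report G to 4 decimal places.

t=0: π = [0.1000, 0.3000, 0.2000, 0.4000], E[r] = 0.7000, γ^t·E[r] = 0.700000, running G = 0.700000
t=1: π = [0.2200, 0.3000, 0.2900, 0.1900], E[r] = -0.1100, γ^t·E[r] = -0.077000, running G = 0.623000
t=2: π = [0.2290, 0.3000, 0.2600, 0.2110], E[r] = -0.1340, γ^t·E[r] = -0.065660, running G = 0.557340
t=3: π = [0.2260, 0.3000, 0.2651, 0.2089], E[r] = -0.1211, γ^t·E[r] = -0.041537, running G = 0.515803
t=4: π = [0.2265, 0.3000, 0.2644, 0.2091], E[r] = -0.1234, γ^t·E[r] = -0.029638, running G = 0.486165
t=5: π = [0.2264, 0.3000, 0.2645, 0.2091], E[r] = -0.1231, γ^t·E[r] = -0.020690, running G = 0.465475
t=6: π = [0.2264, 0.3000, 0.2645, 0.2091], E[r] = -0.1231, γ^t·E[r] = -0.014488, running G = 0.450987

G = 0.4510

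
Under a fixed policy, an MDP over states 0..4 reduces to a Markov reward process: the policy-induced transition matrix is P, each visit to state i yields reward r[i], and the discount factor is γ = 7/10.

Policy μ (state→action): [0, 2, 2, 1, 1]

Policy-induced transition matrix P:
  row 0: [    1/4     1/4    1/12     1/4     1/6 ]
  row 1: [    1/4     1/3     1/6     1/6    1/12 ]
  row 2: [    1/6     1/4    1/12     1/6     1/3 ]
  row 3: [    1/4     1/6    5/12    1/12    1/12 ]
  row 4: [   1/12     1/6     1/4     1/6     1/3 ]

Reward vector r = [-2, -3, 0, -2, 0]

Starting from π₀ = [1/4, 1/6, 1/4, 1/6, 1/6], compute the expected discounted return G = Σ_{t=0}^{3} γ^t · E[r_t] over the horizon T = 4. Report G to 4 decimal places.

G = -3.5657

t=0: π = [0.2500, 0.1667, 0.2500, 0.1667, 0.1667], E[r] = -1.3333, γ^t·E[r] = -1.333333, running G = -1.333333
t=1: π = [0.2014, 0.2361, 0.1806, 0.1736, 0.2083], E[r] = -1.4583, γ^t·E[r] = -1.020833, running G = -2.354167
t=2: π = [0.2002, 0.2378, 0.1956, 0.1690, 0.1973], E[r] = -1.4520, γ^t·E[r] = -0.711464, running G = -3.065631
t=3: π = [0.2008, 0.2393, 0.1924, 0.1693, 0.1983], E[r] = -1.4580, γ^t·E[r] = -0.500109, running G = -3.565740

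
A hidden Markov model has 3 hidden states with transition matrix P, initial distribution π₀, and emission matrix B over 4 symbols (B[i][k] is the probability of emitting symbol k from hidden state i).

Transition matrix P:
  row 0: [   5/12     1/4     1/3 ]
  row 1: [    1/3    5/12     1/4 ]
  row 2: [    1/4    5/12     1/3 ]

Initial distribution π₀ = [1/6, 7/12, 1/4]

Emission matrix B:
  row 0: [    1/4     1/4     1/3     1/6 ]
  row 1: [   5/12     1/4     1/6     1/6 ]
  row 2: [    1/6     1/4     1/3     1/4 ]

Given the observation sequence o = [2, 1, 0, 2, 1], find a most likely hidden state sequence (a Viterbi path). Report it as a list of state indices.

path = [1, 1, 1, 0, 0]

t=0: δ = [5.556e-02, 9.722e-02, 8.333e-02]  (obs o_0=2)
t=1: δ = [8.102e-03, 1.013e-02, 6.944e-03]  ψ = [1, 1, 2]  (obs o_1=1)
t=2: δ = [8.439e-04, 1.758e-03, 4.501e-04]  ψ = [0, 1, 0]  (obs o_2=0)
t=3: δ = [1.954e-04, 1.221e-04, 1.465e-04]  ψ = [1, 1, 1]  (obs o_3=2)
t=4: δ = [2.035e-05, 1.526e-05, 1.628e-05]  ψ = [0, 2, 0]  (obs o_4=1)
backtrack: best end state = 0; path = [1, 1, 1, 0, 0]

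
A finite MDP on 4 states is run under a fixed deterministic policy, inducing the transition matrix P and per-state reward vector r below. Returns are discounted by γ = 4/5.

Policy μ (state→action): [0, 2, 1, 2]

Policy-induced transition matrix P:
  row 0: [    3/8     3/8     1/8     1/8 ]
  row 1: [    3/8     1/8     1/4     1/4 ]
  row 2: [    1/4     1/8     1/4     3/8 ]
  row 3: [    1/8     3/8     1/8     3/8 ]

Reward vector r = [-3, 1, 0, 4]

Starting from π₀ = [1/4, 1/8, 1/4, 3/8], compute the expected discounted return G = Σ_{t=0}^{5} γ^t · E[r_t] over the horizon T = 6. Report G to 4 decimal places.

G = 2.4148

t=0: π = [0.2500, 0.1250, 0.2500, 0.3750], E[r] = 0.8750, γ^t·E[r] = 0.875000, running G = 0.875000
t=1: π = [0.2500, 0.2813, 0.1719, 0.2969], E[r] = 0.7188, γ^t·E[r] = 0.575000, running G = 1.450000
t=2: π = [0.2793, 0.2617, 0.1816, 0.2773], E[r] = 0.5332, γ^t·E[r] = 0.341250, running G = 1.791250
t=3: π = [0.2830, 0.2642, 0.1804, 0.2725], E[r] = 0.5051, γ^t·E[r] = 0.258625, running G = 2.049875
t=4: π = [0.2843, 0.2639, 0.1806, 0.2712], E[r] = 0.4958, γ^t·E[r] = 0.203088, running G = 2.252963
t=5: π = [0.2846, 0.2639, 0.1806, 0.2709], E[r] = 0.4938, γ^t·E[r] = 0.161801, running G = 2.414764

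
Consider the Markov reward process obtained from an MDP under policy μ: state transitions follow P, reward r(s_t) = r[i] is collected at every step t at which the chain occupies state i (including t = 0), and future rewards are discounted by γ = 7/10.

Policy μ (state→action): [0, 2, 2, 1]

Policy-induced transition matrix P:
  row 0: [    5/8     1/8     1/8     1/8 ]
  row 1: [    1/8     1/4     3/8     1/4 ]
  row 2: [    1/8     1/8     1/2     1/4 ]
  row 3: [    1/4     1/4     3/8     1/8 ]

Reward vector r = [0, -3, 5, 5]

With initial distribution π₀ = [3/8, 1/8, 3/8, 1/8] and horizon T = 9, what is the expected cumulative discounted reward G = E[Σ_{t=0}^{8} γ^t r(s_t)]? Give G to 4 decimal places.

G = 6.7853

t=0: π = [0.3750, 0.1250, 0.3750, 0.1250], E[r] = 2.1250, γ^t·E[r] = 2.125000, running G = 2.125000
t=1: π = [0.3281, 0.1563, 0.3281, 0.1875], E[r] = 2.1094, γ^t·E[r] = 1.476563, running G = 3.601563
t=2: π = [0.3125, 0.1680, 0.3340, 0.1855], E[r] = 2.0938, γ^t·E[r] = 1.025938, running G = 4.627500
t=3: π = [0.3044, 0.1692, 0.3386, 0.1877], E[r] = 2.1243, γ^t·E[r] = 0.728624, running G = 5.356124
t=4: π = [0.3007, 0.1696, 0.3412, 0.1885], E[r] = 2.1396, γ^t·E[r] = 0.513722, running G = 5.869846
t=5: π = [0.2989, 0.1698, 0.3425, 0.1889], E[r] = 2.1474, γ^t·E[r] = 0.360911, running G = 6.230757
t=6: π = [0.2981, 0.1698, 0.3431, 0.1890], E[r] = 2.1511, γ^t·E[r] = 0.253073, running G = 6.483830
t=7: π = [0.2977, 0.1699, 0.3434, 0.1891], E[r] = 2.1529, γ^t·E[r] = 0.177297, running G = 6.661127
t=8: π = [0.2975, 0.1699, 0.3435, 0.1892], E[r] = 2.1537, γ^t·E[r] = 0.124156, running G = 6.785283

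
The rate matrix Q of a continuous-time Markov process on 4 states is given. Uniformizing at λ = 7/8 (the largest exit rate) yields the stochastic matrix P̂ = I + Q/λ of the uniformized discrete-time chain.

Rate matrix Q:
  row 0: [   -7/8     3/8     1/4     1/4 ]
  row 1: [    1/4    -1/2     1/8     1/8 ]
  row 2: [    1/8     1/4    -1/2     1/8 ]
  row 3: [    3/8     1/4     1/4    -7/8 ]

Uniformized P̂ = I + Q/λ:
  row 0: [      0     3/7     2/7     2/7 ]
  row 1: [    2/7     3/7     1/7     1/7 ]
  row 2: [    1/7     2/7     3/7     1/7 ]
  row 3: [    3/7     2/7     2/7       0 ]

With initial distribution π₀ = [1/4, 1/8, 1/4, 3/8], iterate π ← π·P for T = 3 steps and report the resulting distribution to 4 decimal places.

t=0: π = [0.2500, 0.1250, 0.2500, 0.3750]
t=1: π = [0.2321, 0.3393, 0.3036, 0.1250]
t=2: π = [0.1939, 0.3673, 0.2806, 0.1582]
t=3: π = [0.2128, 0.3659, 0.2733, 0.1480]

π = [0.2128, 0.3659, 0.2733, 0.1480]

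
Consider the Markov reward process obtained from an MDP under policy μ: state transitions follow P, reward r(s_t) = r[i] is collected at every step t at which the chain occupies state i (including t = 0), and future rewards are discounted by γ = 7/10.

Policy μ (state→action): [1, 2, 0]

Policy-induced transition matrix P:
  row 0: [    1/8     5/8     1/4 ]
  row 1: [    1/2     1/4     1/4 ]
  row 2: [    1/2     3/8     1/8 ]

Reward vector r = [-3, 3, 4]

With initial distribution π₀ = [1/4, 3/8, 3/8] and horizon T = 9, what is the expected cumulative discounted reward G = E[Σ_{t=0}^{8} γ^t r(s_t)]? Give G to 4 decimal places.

G = 4.0086

t=0: π = [0.2500, 0.3750, 0.3750], E[r] = 1.8750, γ^t·E[r] = 1.875000, running G = 1.875000
t=1: π = [0.4063, 0.3906, 0.2031], E[r] = 0.7656, γ^t·E[r] = 0.535938, running G = 2.410938
t=2: π = [0.3477, 0.4277, 0.2246], E[r] = 1.1387, γ^t·E[r] = 0.557949, running G = 2.968887
t=3: π = [0.3696, 0.4084, 0.2219], E[r] = 1.0042, γ^t·E[r] = 0.344424, running G = 3.313310
t=4: π = [0.3614, 0.4164, 0.2223], E[r] = 1.0539, γ^t·E[r] = 0.253047, running G = 3.566358
t=5: π = [0.3645, 0.4133, 0.2222], E[r] = 1.0353, γ^t·E[r] = 0.174010, running G = 3.740368
t=6: π = [0.3633, 0.4145, 0.2222], E[r] = 1.0423, γ^t·E[r] = 0.122626, running G = 3.862993
t=7: π = [0.3638, 0.4140, 0.2222], E[r] = 1.0397, γ^t·E[r] = 0.085623, running G = 3.948617
t=8: π = [0.3636, 0.4142, 0.2222], E[r] = 1.0407, γ^t·E[r] = 0.059993, running G = 4.008609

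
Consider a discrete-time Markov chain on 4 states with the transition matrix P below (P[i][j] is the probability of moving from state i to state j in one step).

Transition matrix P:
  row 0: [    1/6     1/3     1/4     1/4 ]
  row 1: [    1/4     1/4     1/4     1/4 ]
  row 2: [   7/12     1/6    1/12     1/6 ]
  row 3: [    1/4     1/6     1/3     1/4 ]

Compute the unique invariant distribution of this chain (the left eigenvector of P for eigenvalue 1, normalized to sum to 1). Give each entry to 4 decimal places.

Balance equations π_j = Σ_i π_i·P[i][j]:
  π_0 = 1/6·π_0 + 1/4·π_1 + 7/12·π_2 + 1/4·π_3
  π_1 = 1/3·π_0 + 1/4·π_1 + 1/6·π_2 + 1/6·π_3
  π_2 = 1/4·π_0 + 1/4·π_1 + 1/12·π_2 + 1/3·π_3
  normalize: π_0 + π_1 + π_2 + π_3 = 1
Solving the linear system gives exactly π = [51/169, 40/169, 3/13, 3/13].

π = [0.3018, 0.2367, 0.2308, 0.2308]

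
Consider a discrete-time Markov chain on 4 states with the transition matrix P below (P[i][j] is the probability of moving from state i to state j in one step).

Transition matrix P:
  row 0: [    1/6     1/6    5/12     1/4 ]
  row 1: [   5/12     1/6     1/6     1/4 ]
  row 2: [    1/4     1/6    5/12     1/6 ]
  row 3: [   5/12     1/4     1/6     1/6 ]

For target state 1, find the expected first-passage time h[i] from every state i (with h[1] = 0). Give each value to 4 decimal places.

h = [5.4481, 0.0000, 5.4837, 5.0208]

First-step conditioning: h[1] = 0; for i ≠ 1, h[i] = 1 + Σ_k P[i][k]·h[k].
  h[0] = 1 + 1/6·h[0] + 5/12·h[2] + 1/4·h[3]
  h[2] = 1 + 1/4·h[0] + 5/12·h[2] + 1/6·h[3]
  h[3] = 1 + 5/12·h[0] + 1/6·h[2] + 1/6·h[3]
Solving the 3×3 linear system over states ≠ 1 gives exactly h = [1836/337, 0, 1848/337, 1692/337] (h[1] = 0 is the target).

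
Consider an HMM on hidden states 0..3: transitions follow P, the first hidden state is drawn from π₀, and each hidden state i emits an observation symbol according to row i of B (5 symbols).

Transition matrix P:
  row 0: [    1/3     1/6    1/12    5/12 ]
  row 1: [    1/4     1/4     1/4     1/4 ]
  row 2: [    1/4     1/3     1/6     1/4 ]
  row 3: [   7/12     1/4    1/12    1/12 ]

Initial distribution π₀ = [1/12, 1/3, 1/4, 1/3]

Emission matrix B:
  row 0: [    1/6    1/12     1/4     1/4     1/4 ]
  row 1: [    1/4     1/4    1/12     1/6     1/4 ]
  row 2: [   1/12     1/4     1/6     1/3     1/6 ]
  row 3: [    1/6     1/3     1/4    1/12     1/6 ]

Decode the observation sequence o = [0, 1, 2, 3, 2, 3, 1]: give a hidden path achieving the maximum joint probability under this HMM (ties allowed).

path = [1, 3, 0, 0, 3, 0, 3]

t=0: δ = [1.389e-02, 8.333e-02, 2.083e-02, 5.556e-02]  (obs o_0=0)
t=1: δ = [2.701e-03, 5.208e-03, 5.208e-03, 6.944e-03]  ψ = [3, 1, 1, 1]  (obs o_1=1)
t=2: δ = [1.013e-03, 1.447e-04, 2.170e-04, 3.255e-04]  ψ = [3, 2, 1, 1]  (obs o_2=2)
t=3: δ = [8.439e-05, 2.813e-05, 2.813e-05, 3.516e-05]  ψ = [0, 0, 0, 0]  (obs o_3=3)
t=4: δ = [7.033e-06, 1.172e-06, 1.172e-06, 8.791e-06]  ψ = [0, 0, 0, 0]  (obs o_4=2)
t=5: δ = [1.282e-06, 3.663e-07, 2.442e-07, 2.442e-07]  ψ = [3, 3, 3, 0]  (obs o_5=3)
t=6: δ = [3.561e-08, 5.342e-08, 2.671e-08, 1.781e-07]  ψ = [0, 0, 0, 0]  (obs o_6=1)
backtrack: best end state = 3; path = [1, 3, 0, 0, 3, 0, 3]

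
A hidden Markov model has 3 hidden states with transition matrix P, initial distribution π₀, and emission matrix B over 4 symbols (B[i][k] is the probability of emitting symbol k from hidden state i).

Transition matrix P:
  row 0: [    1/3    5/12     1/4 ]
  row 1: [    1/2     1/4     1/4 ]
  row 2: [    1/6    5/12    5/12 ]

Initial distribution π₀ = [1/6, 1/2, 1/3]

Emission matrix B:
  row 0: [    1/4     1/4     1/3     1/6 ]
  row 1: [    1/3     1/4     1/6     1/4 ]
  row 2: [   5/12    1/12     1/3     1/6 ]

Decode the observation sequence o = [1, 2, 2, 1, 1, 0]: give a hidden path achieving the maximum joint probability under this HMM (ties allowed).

t=0: δ = [4.167e-02, 1.250e-01, 2.778e-02]  (obs o_0=1)
t=1: δ = [2.083e-02, 5.208e-03, 1.042e-02]  ψ = [1, 1, 1]  (obs o_1=2)
t=2: δ = [2.315e-03, 1.447e-03, 1.736e-03]  ψ = [0, 0, 0]  (obs o_2=2)
t=3: δ = [1.929e-04, 2.411e-04, 6.028e-05]  ψ = [0, 0, 2]  (obs o_3=1)
t=4: δ = [3.014e-05, 2.009e-05, 5.023e-06]  ψ = [1, 0, 1]  (obs o_4=1)
t=5: δ = [2.512e-06, 4.186e-06, 3.140e-06]  ψ = [0, 0, 0]  (obs o_5=0)
backtrack: best end state = 1; path = [1, 0, 0, 1, 0, 1]

path = [1, 0, 0, 1, 0, 1]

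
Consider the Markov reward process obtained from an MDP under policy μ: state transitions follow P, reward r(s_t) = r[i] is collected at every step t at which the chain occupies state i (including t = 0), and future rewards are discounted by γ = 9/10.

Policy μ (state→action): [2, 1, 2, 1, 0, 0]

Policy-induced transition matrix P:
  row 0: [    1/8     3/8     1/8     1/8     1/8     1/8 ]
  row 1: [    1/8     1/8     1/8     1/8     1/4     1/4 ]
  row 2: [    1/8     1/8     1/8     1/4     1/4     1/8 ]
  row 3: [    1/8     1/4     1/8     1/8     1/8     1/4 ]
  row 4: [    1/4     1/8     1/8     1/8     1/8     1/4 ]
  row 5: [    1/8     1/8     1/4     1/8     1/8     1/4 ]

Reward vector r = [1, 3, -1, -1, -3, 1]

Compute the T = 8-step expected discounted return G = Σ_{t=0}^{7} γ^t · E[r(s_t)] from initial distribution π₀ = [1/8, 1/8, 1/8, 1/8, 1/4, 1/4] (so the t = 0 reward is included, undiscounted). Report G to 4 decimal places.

G = 0.2522

t=0: π = [0.1250, 0.1250, 0.1250, 0.1250, 0.2500, 0.2500], E[r] = -0.2500, γ^t·E[r] = -0.250000, running G = -0.250000
t=1: π = [0.1563, 0.1719, 0.1563, 0.1406, 0.1563, 0.2188], E[r] = 0.1250, γ^t·E[r] = 0.112500, running G = -0.137500
t=2: π = [0.1445, 0.1816, 0.1523, 0.1445, 0.1660, 0.2109], E[r] = 0.1055, γ^t·E[r] = 0.085430, running G = -0.052070
t=3: π = [0.1458, 0.1792, 0.1514, 0.1440, 0.1667, 0.2129], E[r] = 0.1006, γ^t·E[r] = 0.073327, running G = 0.021257
t=4: π = [0.1458, 0.1794, 0.1516, 0.1439, 0.1663, 0.2129], E[r] = 0.1025, γ^t·E[r] = 0.067276, running G = 0.088533
t=5: π = [0.1458, 0.1795, 0.1516, 0.1440, 0.1664, 0.2128], E[r] = 0.1023, γ^t·E[r] = 0.060382, running G = 0.148914
t=6: π = [0.1458, 0.1794, 0.1516, 0.1440, 0.1664, 0.2128], E[r] = 0.1022, γ^t·E[r] = 0.054338, running G = 0.203253
t=7: π = [0.1458, 0.1794, 0.1516, 0.1440, 0.1664, 0.2128], E[r] = 0.1023, γ^t·E[r] = 0.048910, running G = 0.252162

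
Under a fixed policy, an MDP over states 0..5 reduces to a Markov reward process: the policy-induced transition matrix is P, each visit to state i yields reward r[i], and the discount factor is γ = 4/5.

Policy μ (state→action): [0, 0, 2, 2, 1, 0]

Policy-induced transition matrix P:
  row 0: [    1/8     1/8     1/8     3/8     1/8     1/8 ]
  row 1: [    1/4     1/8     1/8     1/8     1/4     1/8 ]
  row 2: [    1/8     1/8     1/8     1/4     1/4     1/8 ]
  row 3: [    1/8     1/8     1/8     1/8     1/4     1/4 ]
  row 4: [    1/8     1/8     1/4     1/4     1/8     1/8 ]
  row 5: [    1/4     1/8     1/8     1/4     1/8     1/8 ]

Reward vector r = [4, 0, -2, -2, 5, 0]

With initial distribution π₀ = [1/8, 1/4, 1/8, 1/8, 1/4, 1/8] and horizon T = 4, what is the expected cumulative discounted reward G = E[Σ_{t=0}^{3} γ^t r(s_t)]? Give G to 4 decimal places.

t=0: π = [0.1250, 0.2500, 0.1250, 0.1250, 0.2500, 0.1250], E[r] = 1.2500, γ^t·E[r] = 1.250000, running G = 1.250000
t=1: π = [0.1719, 0.1250, 0.1563, 0.2188, 0.1875, 0.1406], E[r] = 0.8750, γ^t·E[r] = 0.700000, running G = 1.950000
t=2: π = [0.1582, 0.1250, 0.1484, 0.2285, 0.1875, 0.1523], E[r] = 0.8164, γ^t·E[r] = 0.522500, running G = 2.472500
t=3: π = [0.1597, 0.1250, 0.1484, 0.2256, 0.1877, 0.1536], E[r] = 0.8293, γ^t·E[r] = 0.424625, running G = 2.897125

G = 2.8971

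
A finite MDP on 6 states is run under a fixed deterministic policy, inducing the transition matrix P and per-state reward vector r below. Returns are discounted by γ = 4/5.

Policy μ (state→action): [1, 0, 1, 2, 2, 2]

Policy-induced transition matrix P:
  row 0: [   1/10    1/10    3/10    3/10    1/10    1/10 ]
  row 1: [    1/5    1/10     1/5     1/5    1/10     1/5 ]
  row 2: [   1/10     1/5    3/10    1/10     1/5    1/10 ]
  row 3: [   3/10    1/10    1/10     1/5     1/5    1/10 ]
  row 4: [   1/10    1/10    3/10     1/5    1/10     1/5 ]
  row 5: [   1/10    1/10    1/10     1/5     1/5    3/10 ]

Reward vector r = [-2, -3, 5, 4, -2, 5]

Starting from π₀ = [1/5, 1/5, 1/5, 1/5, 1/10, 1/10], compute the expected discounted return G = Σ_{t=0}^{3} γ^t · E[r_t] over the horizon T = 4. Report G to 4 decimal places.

G = 4.3615

t=0: π = [0.2000, 0.2000, 0.2000, 0.2000, 0.1000, 0.1000], E[r] = 1.1000, γ^t·E[r] = 1.100000, running G = 1.100000
t=1: π = [0.1600, 0.1200, 0.2200, 0.2000, 0.1500, 0.1500], E[r] = 1.6700, γ^t·E[r] = 1.336000, running G = 2.436000
t=2: π = [0.1520, 0.1220, 0.2180, 0.1940, 0.1570, 0.1570], E[r] = 1.6670, γ^t·E[r] = 1.066880, running G = 3.502880
t=3: π = [0.1510, 0.1218, 0.2176, 0.1934, 0.1569, 0.1593], E[r] = 1.6769, γ^t·E[r] = 0.858573, running G = 4.361453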